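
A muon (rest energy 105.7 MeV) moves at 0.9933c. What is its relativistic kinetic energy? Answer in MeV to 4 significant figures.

K ≈ 808.9 MeV

γ = 1/√(1 − 0.9933²) = 8.65319
K = (γ − 1)m₀c² = (8.65319 − 1) × 105.7 MeV = 7.65319 × 105.7 MeV = 808.9 MeV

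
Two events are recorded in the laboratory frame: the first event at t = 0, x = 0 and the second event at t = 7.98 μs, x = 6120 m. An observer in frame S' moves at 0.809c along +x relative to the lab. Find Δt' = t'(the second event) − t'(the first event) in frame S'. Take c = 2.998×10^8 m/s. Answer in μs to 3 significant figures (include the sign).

γ = 1/√(1 − 0.809²) = 1.7012
Δt' = γ(Δt − vΔx/c²) = 1.7012 × (7.98 μs − 0.809×6120 m / (2.998×10^8 m/s))
= 1.7012 × (-8.5346 μs) = -14.5 μs

Δt' ≈ -14.5 μs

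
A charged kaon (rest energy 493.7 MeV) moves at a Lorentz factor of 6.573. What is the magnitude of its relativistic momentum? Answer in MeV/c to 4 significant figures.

p ≈ 3207 MeV/c

β = √(1 − 1/γ²) = √(1 − 1/6.573²) = 0.988359
p = γβm₀c = 6.573 × 0.988359 × 493.7 MeV/c = 3207 MeV/c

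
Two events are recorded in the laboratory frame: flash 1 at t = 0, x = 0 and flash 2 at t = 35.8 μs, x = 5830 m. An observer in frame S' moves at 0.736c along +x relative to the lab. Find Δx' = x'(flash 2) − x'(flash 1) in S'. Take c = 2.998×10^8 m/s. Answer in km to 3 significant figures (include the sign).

γ = 1/√(1 − 0.736²) = 1.4771
Δx' = γ(Δx − vΔt) = 1.4771 × (5830 m − 0.736×(2.998×10^8 m/s)×35.8×10^-6 s)
= 1.4771 × (-2069.4 m) = -3.06 km

Δx' ≈ -3.06 km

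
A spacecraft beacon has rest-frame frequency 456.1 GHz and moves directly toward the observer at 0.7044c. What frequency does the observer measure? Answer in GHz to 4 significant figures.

Relativistic Doppler: f_obs = f_src √((1+β)/(1−β))
= 456.1 × √(1.70440/0.295600) = 456.1 × 2.40123 = 1095 GHz

f_obs ≈ 1095 GHz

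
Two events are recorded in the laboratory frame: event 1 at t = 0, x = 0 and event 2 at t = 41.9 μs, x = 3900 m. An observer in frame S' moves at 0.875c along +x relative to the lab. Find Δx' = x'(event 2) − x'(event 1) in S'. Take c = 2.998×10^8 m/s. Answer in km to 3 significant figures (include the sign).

Δx' ≈ -14.6 km

γ = 1/√(1 − 0.875²) = 2.0656
Δx' = γ(Δx − vΔt) = 2.0656 × (3900 m − 0.875×(2.998×10^8 m/s)×41.9×10^-6 s)
= 2.0656 × (-7091.4 m) = -14.6 km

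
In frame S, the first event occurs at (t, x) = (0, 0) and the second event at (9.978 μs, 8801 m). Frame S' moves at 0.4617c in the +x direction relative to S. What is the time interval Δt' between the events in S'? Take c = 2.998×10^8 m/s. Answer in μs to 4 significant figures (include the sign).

Δt' ≈ -4.031 μs

γ = 1/√(1 − 0.4617²) = 1.12735
Δt' = γ(Δt − vΔx/c²) = 1.12735 × (9.978 μs − 0.4617×8801 m / (2.998×10^8 m/s))
= 1.12735 × (-3.57577 μs) = -4.031 μs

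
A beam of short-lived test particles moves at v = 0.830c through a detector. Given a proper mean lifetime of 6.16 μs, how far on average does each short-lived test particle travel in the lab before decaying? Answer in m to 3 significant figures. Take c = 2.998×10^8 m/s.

d ≈ 2750 m

γ = 1/√(1 − 0.830²) = 1.7929
Dilated lifetime: Δt = γτ₀ = 1.7929 × 6.16 μs = 11.044 μs
d = vΔt = 0.830c × 11.044 μs = 2.4883×10^8 m/s × 1.1044×10^-5 s = 2750 m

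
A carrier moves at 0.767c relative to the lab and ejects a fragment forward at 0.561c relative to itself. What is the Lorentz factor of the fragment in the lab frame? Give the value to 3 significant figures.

γ ≈ 2.69

u_lab = (0.561 + 0.767)/(1 + 0.561×0.767) = 1.328/1.43029 = 0.928485
γ = 1/√(1 − 0.928485²) = 2.69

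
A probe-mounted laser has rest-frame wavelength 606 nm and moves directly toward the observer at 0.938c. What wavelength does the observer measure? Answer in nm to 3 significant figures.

Relativistic Doppler: λ_obs = λ_src √((1−β)/(1+β))
= 606 × √(0.062000/1.9380) = 606 × 0.17886 = 108 nm

λ_obs ≈ 108 nm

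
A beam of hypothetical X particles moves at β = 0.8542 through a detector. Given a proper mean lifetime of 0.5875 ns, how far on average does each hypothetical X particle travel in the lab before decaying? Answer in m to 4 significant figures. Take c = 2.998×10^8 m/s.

γ = 1/√(1 − 0.8542²) = 1.92328
Dilated lifetime: Δt = γτ₀ = 1.92328 × 0.5875 ns = 1.12993 ns
d = vΔt = 0.8542c × 1.12993 ns = 2.56089×10^8 m/s × 1.12993×10^-9 s = 0.2894 m

d ≈ 0.2894 m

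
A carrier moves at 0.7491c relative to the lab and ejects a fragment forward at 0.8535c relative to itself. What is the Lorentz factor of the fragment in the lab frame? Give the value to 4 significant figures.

u_lab = (0.8535 + 0.7491)/(1 + 0.8535×0.7491) = 1.6026/1.639357 = 0.9775785
γ = 1/√(1 − 0.9775785²) = 4.749

γ ≈ 4.749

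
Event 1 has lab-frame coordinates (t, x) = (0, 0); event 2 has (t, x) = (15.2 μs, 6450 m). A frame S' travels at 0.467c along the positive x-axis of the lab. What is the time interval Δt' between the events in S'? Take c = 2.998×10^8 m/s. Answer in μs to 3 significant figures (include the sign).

Δt' ≈ 5.83 μs

γ = 1/√(1 − 0.467²) = 1.1309
Δt' = γ(Δt − vΔx/c²) = 1.1309 × (15.2 μs − 0.467×6450 m / (2.998×10^8 m/s))
= 1.1309 × (5.1528 μs) = 5.83 μs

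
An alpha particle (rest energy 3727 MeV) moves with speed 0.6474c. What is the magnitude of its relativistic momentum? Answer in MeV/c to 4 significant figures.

p ≈ 3166 MeV/c

γ = 1/√(1 − 0.6474²) = 1.31208
p = γβm₀c = 1.31208 × 0.6474 × 3727 MeV/c = 3166 MeV/c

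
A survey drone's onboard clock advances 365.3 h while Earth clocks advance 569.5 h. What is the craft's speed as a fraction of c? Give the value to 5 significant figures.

β ≈ 0.76717

γ = Δt/τ₀ = 569.5/365.3 = 1.558993
β = √(1 − 1/γ²) = √(1 − 1/1.558993²) = 0.76717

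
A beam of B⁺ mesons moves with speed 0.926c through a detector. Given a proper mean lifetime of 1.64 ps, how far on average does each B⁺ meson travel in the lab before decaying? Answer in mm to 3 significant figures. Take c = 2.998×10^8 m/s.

γ = 1/√(1 − 0.926²) = 2.6488
Dilated lifetime: Δt = γτ₀ = 2.6488 × 1.64 ps = 4.3441 ps
d = vΔt = 0.926c × 4.3441 ps = 2.7761×10^8 m/s × 4.3441×10^-12 s = 1.21 mm

d ≈ 1.21 mm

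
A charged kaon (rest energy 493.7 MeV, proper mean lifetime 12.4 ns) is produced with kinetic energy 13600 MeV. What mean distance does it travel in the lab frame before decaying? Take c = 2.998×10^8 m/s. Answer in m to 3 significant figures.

γ = 1 + K/(m₀c²) = 1 + 13600/493.7 = 28.547
β = √(1 − 1/γ²) = 0.99939
Dilated lifetime: γτ₀ = 28.547 × 12.4 ns = 353.98 ns
d = βc·γτ₀ = 0.99939 × (2.998×10^8 m/s) × 3.5398×10^-7 s = 106 m

d ≈ 106 m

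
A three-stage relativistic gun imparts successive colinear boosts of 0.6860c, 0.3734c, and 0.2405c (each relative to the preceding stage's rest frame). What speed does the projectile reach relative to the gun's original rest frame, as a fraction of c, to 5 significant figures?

Compose boost 2: (0.3734 + 0.6860)/(1 + 0.3734×0.6860) = 1.0594/1.256152 = 0.8433690
Compose boost 3: (0.2405 + 0.8433690)/(1 + 0.2405×0.8433690) = 1.083869/1.202830 = 0.90110

u ≈ 0.90110c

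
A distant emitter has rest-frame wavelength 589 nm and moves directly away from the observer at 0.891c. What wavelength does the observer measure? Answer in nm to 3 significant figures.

λ_obs ≈ 2450 nm

Relativistic Doppler: λ_obs = λ_src √((1+β)/(1−β))
= 589 × √(1.8910/0.10900) = 589 × 4.1652 = 2450 nm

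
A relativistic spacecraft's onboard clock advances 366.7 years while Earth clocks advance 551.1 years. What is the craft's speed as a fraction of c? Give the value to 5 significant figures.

β ≈ 0.74649

γ = Δt/τ₀ = 551.1/366.7 = 1.502863
β = √(1 − 1/γ²) = √(1 − 1/1.502863²) = 0.74649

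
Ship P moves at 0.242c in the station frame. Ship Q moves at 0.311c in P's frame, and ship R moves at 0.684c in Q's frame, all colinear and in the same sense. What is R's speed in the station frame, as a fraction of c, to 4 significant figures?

u ≈ 0.8865c

Compose boost 2: (0.311 + 0.242)/(1 + 0.311×0.242) = 0.5530/1.07526 = 0.514293
Compose boost 3: (0.684 + 0.514293)/(1 + 0.684×0.514293) = 1.19829/1.35178 = 0.8865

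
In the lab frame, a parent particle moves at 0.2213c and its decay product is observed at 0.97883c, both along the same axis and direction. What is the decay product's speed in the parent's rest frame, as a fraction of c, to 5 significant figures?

u' ≈ 0.96700c

Inverse velocity addition: u' = (u − v)/(1 − uv/c²)
= (0.97883 − 0.2213)/(1 − 0.97883×0.2213) = 0.75753/0.7833849 = 0.96700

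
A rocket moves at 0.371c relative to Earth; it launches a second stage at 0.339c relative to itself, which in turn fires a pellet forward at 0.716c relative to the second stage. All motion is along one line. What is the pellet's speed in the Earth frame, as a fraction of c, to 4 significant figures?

Compose boost 2: (0.339 + 0.371)/(1 + 0.339×0.371) = 0.7100/1.12577 = 0.630680
Compose boost 3: (0.716 + 0.630680)/(1 + 0.716×0.630680) = 1.34668/1.45157 = 0.9277

u ≈ 0.9277c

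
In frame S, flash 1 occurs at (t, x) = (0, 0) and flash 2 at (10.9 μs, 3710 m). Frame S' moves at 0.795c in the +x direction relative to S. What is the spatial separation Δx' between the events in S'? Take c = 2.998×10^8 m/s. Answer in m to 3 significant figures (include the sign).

Δx' ≈ 1830 m

γ = 1/√(1 − 0.795²) = 1.6485
Δx' = γ(Δx − vΔt) = 1.6485 × (3710 m − 0.795×(2.998×10^8 m/s)×10.9×10^-6 s)
= 1.6485 × (1112.1 m) = 1830 m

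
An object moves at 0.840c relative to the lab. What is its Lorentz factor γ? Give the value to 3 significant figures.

γ = 1/√(1 − β²) = 1/√(1 − 0.840²) = 1/√(0.29440) = 1.84

γ ≈ 1.84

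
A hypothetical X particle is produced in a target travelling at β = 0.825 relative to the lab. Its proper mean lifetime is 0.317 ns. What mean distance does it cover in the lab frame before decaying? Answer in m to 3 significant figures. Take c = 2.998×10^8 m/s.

γ = 1/√(1 − 0.825²) = 1.7695
Dilated lifetime: Δt = γτ₀ = 1.7695 × 0.317 ns = 0.56093 ns
d = vΔt = 0.825c × 0.56093 ns = 2.4734×10^8 m/s × 5.6093×10^-10 s = 0.139 m

d ≈ 0.139 m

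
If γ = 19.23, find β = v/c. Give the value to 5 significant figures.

β = √(1 − 1/γ²) = √(1 − 1/19.23²) = √(0.9972958) = 0.99865

β ≈ 0.99865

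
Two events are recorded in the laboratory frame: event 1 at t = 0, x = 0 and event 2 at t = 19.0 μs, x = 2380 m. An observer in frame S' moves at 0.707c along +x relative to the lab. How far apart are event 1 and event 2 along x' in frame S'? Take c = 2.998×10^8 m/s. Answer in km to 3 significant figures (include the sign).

Δx' ≈ -2.33 km

γ = 1/√(1 − 0.707²) = 1.4140
Δx' = γ(Δx − vΔt) = 1.4140 × (2380 m − 0.707×(2.998×10^8 m/s)×19.0×10^-6 s)
= 1.4140 × (-1647.2 m) = -2.33 km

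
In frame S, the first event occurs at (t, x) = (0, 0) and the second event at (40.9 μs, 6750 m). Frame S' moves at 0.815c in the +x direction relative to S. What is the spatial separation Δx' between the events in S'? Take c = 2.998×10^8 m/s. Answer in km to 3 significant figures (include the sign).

γ = 1/√(1 − 0.815²) = 1.7257
Δx' = γ(Δx − vΔt) = 1.7257 × (6750 m − 0.815×(2.998×10^8 m/s)×40.9×10^-6 s)
= 1.7257 × (-3243.4 m) = -5.60 km

Δx' ≈ -5.60 km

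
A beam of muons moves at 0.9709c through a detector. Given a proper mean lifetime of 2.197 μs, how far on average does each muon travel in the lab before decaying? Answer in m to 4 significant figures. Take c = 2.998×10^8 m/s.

γ = 1/√(1 − 0.9709²) = 4.17562
Dilated lifetime: Δt = γτ₀ = 4.17562 × 2.197 μs = 9.17384 μs
d = vΔt = 0.9709c × 9.17384 μs = 2.91076×10^8 m/s × 9.17384×10^-6 s = 2670 m

d ≈ 2670 m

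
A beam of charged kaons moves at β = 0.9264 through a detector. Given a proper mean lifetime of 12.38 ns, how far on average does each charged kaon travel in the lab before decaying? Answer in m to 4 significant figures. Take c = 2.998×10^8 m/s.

d ≈ 9.131 m

γ = 1/√(1 − 0.9264²) = 2.65575
Dilated lifetime: Δt = γτ₀ = 2.65575 × 12.38 ns = 32.8782 ns
d = vΔt = 0.9264c × 32.8782 ns = 2.77735×10^8 m/s × 3.28782×10^-8 s = 9.131 m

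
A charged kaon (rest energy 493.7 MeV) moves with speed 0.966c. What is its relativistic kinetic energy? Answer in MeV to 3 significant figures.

γ = 1/√(1 − 0.966²) = 3.8678
K = (γ − 1)m₀c² = (3.8678 − 1) × 493.7 MeV = 2.8678 × 493.7 MeV = 1420 MeV

K ≈ 1420 MeV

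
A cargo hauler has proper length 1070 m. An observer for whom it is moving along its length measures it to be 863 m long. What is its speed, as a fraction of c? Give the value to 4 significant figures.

γ = L₀/L = 1070/863 = 1.23986
β = √(1 − 1/γ²) = 0.5912

β ≈ 0.5912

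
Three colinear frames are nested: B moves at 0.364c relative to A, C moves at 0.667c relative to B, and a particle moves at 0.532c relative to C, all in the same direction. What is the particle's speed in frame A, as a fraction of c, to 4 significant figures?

u ≈ 0.9447c

Compose boost 2: (0.667 + 0.364)/(1 + 0.667×0.364) = 1.031/1.24279 = 0.829586
Compose boost 3: (0.532 + 0.829586)/(1 + 0.532×0.829586) = 1.36159/1.44134 = 0.9447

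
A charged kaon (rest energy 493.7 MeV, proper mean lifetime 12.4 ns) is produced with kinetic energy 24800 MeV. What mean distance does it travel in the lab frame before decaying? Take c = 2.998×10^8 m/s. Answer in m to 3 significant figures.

d ≈ 190 m

γ = 1 + K/(m₀c²) = 1 + 24800/493.7 = 51.233
β = √(1 − 1/γ²) = 0.99981
Dilated lifetime: γτ₀ = 51.233 × 12.4 ns = 635.29 ns
d = βc·γτ₀ = 0.99981 × (2.998×10^8 m/s) × 6.3529×10^-7 s = 190 m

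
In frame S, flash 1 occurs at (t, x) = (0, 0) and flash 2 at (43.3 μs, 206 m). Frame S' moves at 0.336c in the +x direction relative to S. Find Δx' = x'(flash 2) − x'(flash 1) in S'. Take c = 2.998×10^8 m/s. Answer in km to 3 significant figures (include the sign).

γ = 1/√(1 − 0.336²) = 1.0617
Δx' = γ(Δx − vΔt) = 1.0617 × (206 m − 0.336×(2.998×10^8 m/s)×43.3×10^-6 s)
= 1.0617 × (-4155.7 m) = -4.41 km

Δx' ≈ -4.41 km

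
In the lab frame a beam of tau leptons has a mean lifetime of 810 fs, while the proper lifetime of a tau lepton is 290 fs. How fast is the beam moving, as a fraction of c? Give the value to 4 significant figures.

β ≈ 0.9337

γ = Δt/τ₀ = 810/290 = 2.79310
β = √(1 − 1/γ²) = √(1 − 1/2.79310²) = 0.9337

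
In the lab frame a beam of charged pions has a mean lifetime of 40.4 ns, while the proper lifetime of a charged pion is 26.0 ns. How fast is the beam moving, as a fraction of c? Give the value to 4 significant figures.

γ = Δt/τ₀ = 40.4/26.0 = 1.55385
β = √(1 − 1/γ²) = √(1 − 1/1.55385²) = 0.7654

β ≈ 0.7654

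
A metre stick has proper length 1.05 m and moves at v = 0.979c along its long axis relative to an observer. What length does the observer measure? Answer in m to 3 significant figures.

L ≈ 0.214 m

γ = 1/√(1 − 0.979²) = 4.9053
Length contraction: L = L₀/γ = 1.05/4.9053 = 0.214 m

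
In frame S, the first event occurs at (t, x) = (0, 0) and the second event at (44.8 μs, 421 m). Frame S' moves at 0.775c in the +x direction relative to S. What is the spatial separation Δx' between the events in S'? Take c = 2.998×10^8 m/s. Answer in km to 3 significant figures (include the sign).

Δx' ≈ -15.8 km

γ = 1/√(1 − 0.775²) = 1.5824
Δx' = γ(Δx − vΔt) = 1.5824 × (421 m − 0.775×(2.998×10^8 m/s)×44.8×10^-6 s)
= 1.5824 × (-9988.1 m) = -15.8 km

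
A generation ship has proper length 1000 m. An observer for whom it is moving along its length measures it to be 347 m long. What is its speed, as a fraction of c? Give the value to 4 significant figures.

γ = L₀/L = 1000/347 = 2.88184
β = √(1 − 1/γ²) = 0.9379

β ≈ 0.9379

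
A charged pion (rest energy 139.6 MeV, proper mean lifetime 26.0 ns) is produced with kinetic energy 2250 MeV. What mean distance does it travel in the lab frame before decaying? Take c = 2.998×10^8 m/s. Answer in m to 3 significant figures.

d ≈ 133 m

γ = 1 + K/(m₀c²) = 1 + 2250/139.6 = 17.117
β = √(1 − 1/γ²) = 0.99829
Dilated lifetime: γτ₀ = 17.117 × 26.0 ns = 445.05 ns
d = βc·γτ₀ = 0.99829 × (2.998×10^8 m/s) × 4.4505×10^-7 s = 133 m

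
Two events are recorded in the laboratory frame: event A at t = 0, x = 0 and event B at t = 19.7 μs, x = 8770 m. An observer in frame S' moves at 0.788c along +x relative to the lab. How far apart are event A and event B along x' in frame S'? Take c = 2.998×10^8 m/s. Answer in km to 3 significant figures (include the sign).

Δx' ≈ 6.69 km

γ = 1/√(1 − 0.788²) = 1.6242
Δx' = γ(Δx − vΔt) = 1.6242 × (8770 m − 0.788×(2.998×10^8 m/s)×19.7×10^-6 s)
= 1.6242 × (4116.0 m) = 6.69 km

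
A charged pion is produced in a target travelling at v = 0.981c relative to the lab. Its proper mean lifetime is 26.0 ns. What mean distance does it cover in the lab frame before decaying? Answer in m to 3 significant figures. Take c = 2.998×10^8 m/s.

γ = 1/√(1 − 0.981²) = 5.1544
Dilated lifetime: Δt = γτ₀ = 5.1544 × 26.0 ns = 134.02 ns
d = vΔt = 0.981c × 134.02 ns = 2.9410×10^8 m/s × 1.3402×10^-7 s = 39.4 m

d ≈ 39.4 m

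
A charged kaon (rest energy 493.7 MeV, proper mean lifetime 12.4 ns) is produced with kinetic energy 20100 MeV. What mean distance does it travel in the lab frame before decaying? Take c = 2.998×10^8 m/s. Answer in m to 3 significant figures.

d ≈ 155 m

γ = 1 + K/(m₀c²) = 1 + 20100/493.7 = 41.713
β = √(1 − 1/γ²) = 0.99971
Dilated lifetime: γτ₀ = 41.713 × 12.4 ns = 517.24 ns
d = βc·γτ₀ = 0.99971 × (2.998×10^8 m/s) × 5.1724×10^-7 s = 155 m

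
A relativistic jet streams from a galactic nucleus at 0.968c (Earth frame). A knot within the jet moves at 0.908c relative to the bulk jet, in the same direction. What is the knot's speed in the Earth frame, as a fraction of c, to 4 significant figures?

u ≈ 0.9984c

Relativistic velocity addition: u = (u' + v)/(1 + u'v/c²)
= (0.908 + 0.968)/(1 + 0.908×0.968) = 1.876/1.87894 = 0.9984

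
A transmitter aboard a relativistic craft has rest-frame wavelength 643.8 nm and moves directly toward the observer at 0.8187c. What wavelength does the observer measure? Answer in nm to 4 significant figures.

Relativistic Doppler: λ_obs = λ_src √((1−β)/(1+β))
= 643.8 × √(0.181300/1.81870) = 643.8 × 0.315732 = 203.3 nm

λ_obs ≈ 203.3 nm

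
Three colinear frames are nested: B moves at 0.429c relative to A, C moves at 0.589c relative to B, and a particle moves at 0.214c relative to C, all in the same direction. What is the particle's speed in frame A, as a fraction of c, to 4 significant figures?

u ≈ 0.8746c

Compose boost 2: (0.589 + 0.429)/(1 + 0.589×0.429) = 1.018/1.25268 = 0.812657
Compose boost 3: (0.214 + 0.812657)/(1 + 0.214×0.812657) = 1.02666/1.17391 = 0.8746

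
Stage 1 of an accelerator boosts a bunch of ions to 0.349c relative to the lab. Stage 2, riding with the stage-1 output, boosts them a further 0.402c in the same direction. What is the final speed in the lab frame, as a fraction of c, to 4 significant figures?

Compose boost 2: (0.402 + 0.349)/(1 + 0.402×0.349) = 0.7510/1.14030 = 0.6586

u ≈ 0.6586c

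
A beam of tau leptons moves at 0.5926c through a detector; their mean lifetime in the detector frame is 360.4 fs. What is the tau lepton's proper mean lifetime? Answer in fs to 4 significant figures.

γ = 1/√(1 − 0.5926²) = 1.24147
Proper time: τ₀ = Δt/γ = 360.4/1.24147 = 290.3 fs

τ₀ ≈ 290.3 fs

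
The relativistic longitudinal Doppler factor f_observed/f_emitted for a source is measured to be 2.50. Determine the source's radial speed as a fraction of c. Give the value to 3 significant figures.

β ≈ 0.724

f_obs/f_src = √((1+β)/(1−β)) = 2.50  ⇒  (1+β)/(1−β) = 6.2500
β = |1 − D²|/(1 + D²) = |1 − 6.2500|/(1 + 6.2500) = 0.724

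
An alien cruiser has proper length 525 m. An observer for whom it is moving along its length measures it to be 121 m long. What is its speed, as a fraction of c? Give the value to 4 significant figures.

γ = L₀/L = 525/121 = 4.33884
β = √(1 − 1/γ²) = 0.9731

β ≈ 0.9731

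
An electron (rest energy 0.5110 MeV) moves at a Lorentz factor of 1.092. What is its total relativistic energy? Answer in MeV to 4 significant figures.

γ = 1.092 (given)
E = γm₀c² = 1.092 × 0.5110 MeV = 0.5580 MeV

E ≈ 0.5580 MeV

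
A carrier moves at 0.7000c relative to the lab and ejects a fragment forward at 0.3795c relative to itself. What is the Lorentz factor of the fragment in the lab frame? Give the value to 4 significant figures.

u_lab = (0.3795 + 0.7000)/(1 + 0.3795×0.7000) = 1.0795/1.265650 = 0.8529214
γ = 1/√(1 − 0.8529214²) = 1.916

γ ≈ 1.916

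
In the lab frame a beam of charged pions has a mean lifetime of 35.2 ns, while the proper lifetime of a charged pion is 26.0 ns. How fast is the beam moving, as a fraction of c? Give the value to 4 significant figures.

β ≈ 0.6741

γ = Δt/τ₀ = 35.2/26.0 = 1.35385
β = √(1 − 1/γ²) = √(1 − 1/1.35385²) = 0.6741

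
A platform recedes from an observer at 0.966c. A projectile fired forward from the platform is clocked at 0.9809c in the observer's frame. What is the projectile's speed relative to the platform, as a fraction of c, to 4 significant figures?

Inverse velocity addition: u' = (u − v)/(1 − uv/c²)
= (0.9809 − 0.966)/(1 − 0.9809×0.966) = 0.01490/0.0524506 = 0.2841

u' ≈ 0.2841c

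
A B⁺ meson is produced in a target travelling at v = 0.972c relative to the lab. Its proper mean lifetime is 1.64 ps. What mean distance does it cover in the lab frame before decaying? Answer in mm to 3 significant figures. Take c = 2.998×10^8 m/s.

d ≈ 2.03 mm

γ = 1/√(1 − 0.972²) = 4.2557
Dilated lifetime: Δt = γτ₀ = 4.2557 × 1.64 ps = 6.9793 ps
d = vΔt = 0.972c × 6.9793 ps = 2.9141×10^8 m/s × 6.9793×10^-12 s = 2.03 mm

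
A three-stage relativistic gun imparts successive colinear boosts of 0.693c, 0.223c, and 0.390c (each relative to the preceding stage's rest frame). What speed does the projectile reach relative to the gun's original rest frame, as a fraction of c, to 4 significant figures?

Compose boost 2: (0.223 + 0.693)/(1 + 0.223×0.693) = 0.9160/1.15454 = 0.793390
Compose boost 3: (0.390 + 0.793390)/(1 + 0.390×0.793390) = 1.18339/1.30942 = 0.9037

u ≈ 0.9037c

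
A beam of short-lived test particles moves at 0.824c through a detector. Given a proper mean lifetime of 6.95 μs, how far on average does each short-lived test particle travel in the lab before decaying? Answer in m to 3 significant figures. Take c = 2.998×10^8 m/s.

d ≈ 3030 m

γ = 1/√(1 − 0.824²) = 1.7649
Dilated lifetime: Δt = γτ₀ = 1.7649 × 6.95 μs = 12.266 μs
d = vΔt = 0.824c × 12.266 μs = 2.4704×10^8 m/s × 1.2266×10^-5 s = 3030 m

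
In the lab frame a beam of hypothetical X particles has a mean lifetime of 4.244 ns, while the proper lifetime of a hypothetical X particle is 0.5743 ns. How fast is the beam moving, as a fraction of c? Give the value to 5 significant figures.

γ = Δt/τ₀ = 4.244/0.5743 = 7.389866
β = √(1 − 1/γ²) = √(1 − 1/7.389866²) = 0.99080

β ≈ 0.99080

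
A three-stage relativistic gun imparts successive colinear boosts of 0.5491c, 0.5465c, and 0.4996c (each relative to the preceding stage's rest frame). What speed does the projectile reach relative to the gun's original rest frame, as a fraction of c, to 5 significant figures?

u ≈ 0.94461c

Compose boost 2: (0.5465 + 0.5491)/(1 + 0.5465×0.5491) = 1.0956/1.300083 = 0.8427153
Compose boost 3: (0.4996 + 0.8427153)/(1 + 0.4996×0.8427153) = 1.342315/1.421021 = 0.94461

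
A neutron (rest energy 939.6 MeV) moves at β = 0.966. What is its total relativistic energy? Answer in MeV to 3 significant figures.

γ = 1/√(1 − 0.966²) = 3.8678
E = γm₀c² = 3.8678 × 939.6 MeV = 3630 MeV

E ≈ 3630 MeV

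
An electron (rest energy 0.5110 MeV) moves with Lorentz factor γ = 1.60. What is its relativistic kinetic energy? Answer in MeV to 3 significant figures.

γ = 1.60 (given)
K = (γ − 1)m₀c² = (1.60 − 1) × 0.5110 MeV = 0.60000 × 0.5110 MeV = 0.307 MeV

K ≈ 0.307 MeV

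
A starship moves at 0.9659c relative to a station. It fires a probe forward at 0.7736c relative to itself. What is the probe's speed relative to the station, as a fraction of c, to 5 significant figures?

u ≈ 0.99558c

Relativistic velocity addition: u = (u' + v)/(1 + u'v/c²)
= (0.7736 + 0.9659)/(1 + 0.7736×0.9659) = 1.7395/1.747220 = 0.99558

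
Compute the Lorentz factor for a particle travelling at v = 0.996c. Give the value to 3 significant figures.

γ = 1/√(1 − β²) = 1/√(1 − 0.996²) = 1/√(0.0079840) = 11.2

γ ≈ 11.2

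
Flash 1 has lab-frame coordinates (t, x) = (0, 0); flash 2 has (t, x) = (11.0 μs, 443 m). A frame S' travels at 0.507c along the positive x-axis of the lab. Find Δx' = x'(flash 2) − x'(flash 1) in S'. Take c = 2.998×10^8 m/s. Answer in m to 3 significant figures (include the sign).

Δx' ≈ -1430 m

γ = 1/√(1 − 0.507²) = 1.1602
Δx' = γ(Δx − vΔt) = 1.1602 × (443 m − 0.507×(2.998×10^8 m/s)×11.0×10^-6 s)
= 1.1602 × (-1229.0 m) = -1430 m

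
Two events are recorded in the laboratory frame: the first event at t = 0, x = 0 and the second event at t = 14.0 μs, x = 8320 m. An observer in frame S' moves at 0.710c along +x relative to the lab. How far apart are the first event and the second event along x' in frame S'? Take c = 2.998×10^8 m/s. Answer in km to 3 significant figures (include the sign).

γ = 1/√(1 − 0.710²) = 1.4200
Δx' = γ(Δx − vΔt) = 1.4200 × (8320 m − 0.710×(2.998×10^8 m/s)×14.0×10^-6 s)
= 1.4200 × (5340.0 m) = 7.58 km

Δx' ≈ 7.58 km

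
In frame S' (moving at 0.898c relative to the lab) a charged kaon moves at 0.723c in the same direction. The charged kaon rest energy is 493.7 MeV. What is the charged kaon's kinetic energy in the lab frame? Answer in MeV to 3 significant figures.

u_lab = (0.723 + 0.898)/(1 + 0.723×0.898) = 0.982869
γ = 1/√(1 − 0.982869²) = 5.4257
K = (γ − 1)m₀c² = (5.4257 − 1) × 493.7 = 4.4257 × 493.7 = 2180 MeV

K ≈ 2180 MeV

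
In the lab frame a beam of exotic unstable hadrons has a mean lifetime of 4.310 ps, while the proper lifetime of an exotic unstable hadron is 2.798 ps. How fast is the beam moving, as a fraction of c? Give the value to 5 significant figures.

γ = Δt/τ₀ = 4.310/2.798 = 1.540386
β = √(1 − 1/γ²) = √(1 − 1/1.540386²) = 0.76063

β ≈ 0.76063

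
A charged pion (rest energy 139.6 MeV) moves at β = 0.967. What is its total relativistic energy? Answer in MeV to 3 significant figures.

γ = 1/√(1 − 0.967²) = 3.9250
E = γm₀c² = 3.9250 × 139.6 MeV = 548 MeV

E ≈ 548 MeV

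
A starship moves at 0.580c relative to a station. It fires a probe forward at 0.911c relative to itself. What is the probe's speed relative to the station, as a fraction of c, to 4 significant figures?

u ≈ 0.9755c

Relativistic velocity addition: u = (u' + v)/(1 + u'v/c²)
= (0.911 + 0.580)/(1 + 0.911×0.580) = 1.491/1.52838 = 0.9755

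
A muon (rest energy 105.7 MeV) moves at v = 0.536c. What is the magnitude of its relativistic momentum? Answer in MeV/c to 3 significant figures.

p ≈ 67.1 MeV/c

γ = 1/√(1 − 0.536²) = 1.1845
p = γβm₀c = 1.1845 × 0.536 × 105.7 MeV/c = 67.1 MeV/c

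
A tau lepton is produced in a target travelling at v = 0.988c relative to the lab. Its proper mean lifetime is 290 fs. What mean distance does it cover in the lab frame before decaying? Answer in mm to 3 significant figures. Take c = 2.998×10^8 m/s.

γ = 1/√(1 − 0.988²) = 6.4744
Dilated lifetime: Δt = γτ₀ = 6.4744 × 290 fs = 1877.6 fs
d = vΔt = 0.988c × 1877.6 fs = 2.9620×10^8 m/s × 1.8776×10^-12 s = 0.556 mm

d ≈ 0.556 mm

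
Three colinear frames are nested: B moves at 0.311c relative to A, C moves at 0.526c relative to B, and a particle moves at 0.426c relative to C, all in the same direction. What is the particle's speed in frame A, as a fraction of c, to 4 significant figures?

u ≈ 0.8767c

Compose boost 2: (0.526 + 0.311)/(1 + 0.526×0.311) = 0.8370/1.16359 = 0.719328
Compose boost 3: (0.426 + 0.719328)/(1 + 0.426×0.719328) = 1.14533/1.30643 = 0.8767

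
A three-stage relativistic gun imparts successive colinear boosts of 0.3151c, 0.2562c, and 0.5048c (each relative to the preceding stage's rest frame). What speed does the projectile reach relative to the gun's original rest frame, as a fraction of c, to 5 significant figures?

Compose boost 2: (0.2562 + 0.3151)/(1 + 0.2562×0.3151) = 0.57130/1.080729 = 0.5286248
Compose boost 3: (0.5048 + 0.5286248)/(1 + 0.5048×0.5286248) = 1.033425/1.266850 = 0.81574

u ≈ 0.81574c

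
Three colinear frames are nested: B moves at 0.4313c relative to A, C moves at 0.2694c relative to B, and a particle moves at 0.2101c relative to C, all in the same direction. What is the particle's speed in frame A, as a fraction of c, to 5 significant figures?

u ≈ 0.74023c

Compose boost 2: (0.2694 + 0.4313)/(1 + 0.2694×0.4313) = 0.70070/1.116192 = 0.6277593
Compose boost 3: (0.2101 + 0.6277593)/(1 + 0.2101×0.6277593) = 0.8378593/1.131892 = 0.74023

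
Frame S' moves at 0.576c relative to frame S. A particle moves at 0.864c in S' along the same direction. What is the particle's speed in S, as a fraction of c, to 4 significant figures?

Relativistic velocity addition: u = (u' + v)/(1 + u'v/c²)
= (0.864 + 0.576)/(1 + 0.864×0.576) = 1.440/1.49766 = 0.9615

u ≈ 0.9615c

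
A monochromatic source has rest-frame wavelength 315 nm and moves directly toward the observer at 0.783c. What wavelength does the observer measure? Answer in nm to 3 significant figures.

Relativistic Doppler: λ_obs = λ_src √((1−β)/(1+β))
= 315 × √(0.21700/1.7830) = 315 × 0.34886 = 110 nm

λ_obs ≈ 110 nm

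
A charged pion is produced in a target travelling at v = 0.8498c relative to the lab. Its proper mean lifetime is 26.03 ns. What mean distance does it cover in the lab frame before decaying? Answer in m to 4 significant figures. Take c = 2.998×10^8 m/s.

γ = 1/√(1 − 0.8498²) = 1.89715
Dilated lifetime: Δt = γτ₀ = 1.89715 × 26.03 ns = 49.3829 ns
d = vΔt = 0.8498c × 49.3829 ns = 2.54770×10^8 m/s × 4.93829×10^-8 s = 12.58 m

d ≈ 12.58 m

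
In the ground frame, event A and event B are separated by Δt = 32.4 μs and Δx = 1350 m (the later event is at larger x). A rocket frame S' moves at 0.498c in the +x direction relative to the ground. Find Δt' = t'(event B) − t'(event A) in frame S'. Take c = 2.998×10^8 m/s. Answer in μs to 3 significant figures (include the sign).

γ = 1/√(1 − 0.498²) = 1.1532
Δt' = γ(Δt − vΔx/c²) = 1.1532 × (32.4 μs − 0.498×1350 m / (2.998×10^8 m/s))
= 1.1532 × (30.158 μs) = 34.8 μs

Δt' ≈ 34.8 μs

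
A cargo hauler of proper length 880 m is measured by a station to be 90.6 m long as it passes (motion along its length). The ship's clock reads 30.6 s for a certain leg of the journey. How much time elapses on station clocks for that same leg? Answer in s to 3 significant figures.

Δt ≈ 297 s

Length contraction ⇒ γ = L₀/L = 880/90.6 = 9.7130
Time dilation: Δt = γτ₀ = 9.7130 × 30.6 s = 297 s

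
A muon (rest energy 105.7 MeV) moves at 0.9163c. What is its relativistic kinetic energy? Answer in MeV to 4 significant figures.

γ = 1/√(1 − 0.9163²) = 2.49693
K = (γ − 1)m₀c² = (2.49693 − 1) × 105.7 MeV = 1.49693 × 105.7 MeV = 158.2 MeV

K ≈ 158.2 MeV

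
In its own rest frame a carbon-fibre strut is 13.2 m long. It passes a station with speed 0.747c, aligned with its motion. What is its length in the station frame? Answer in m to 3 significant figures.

γ = 1/√(1 − 0.747²) = 1.5042
Length contraction: L = L₀/γ = 13.2/1.5042 = 8.78 m

L ≈ 8.78 m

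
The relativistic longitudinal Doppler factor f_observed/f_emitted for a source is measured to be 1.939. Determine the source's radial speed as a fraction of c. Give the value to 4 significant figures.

f_obs/f_src = √((1+β)/(1−β)) = 1.939  ⇒  (1+β)/(1−β) = 3.75972
β = |1 − D²|/(1 + D²) = |1 − 3.75972|/(1 + 3.75972) = 0.5798

β ≈ 0.5798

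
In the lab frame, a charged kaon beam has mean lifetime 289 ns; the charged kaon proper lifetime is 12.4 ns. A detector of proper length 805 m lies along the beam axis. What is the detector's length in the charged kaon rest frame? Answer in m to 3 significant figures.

L ≈ 34.5 m

Time dilation ⇒ γ = Δt/τ₀ = 289/12.4 = 23.306
Length contraction: L = L₀/γ = 805/23.306 = 34.5 m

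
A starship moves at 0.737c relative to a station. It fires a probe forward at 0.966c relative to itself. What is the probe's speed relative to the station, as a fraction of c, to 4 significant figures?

u ≈ 0.9948c

Relativistic velocity addition: u = (u' + v)/(1 + u'v/c²)
= (0.966 + 0.737)/(1 + 0.966×0.737) = 1.703/1.71194 = 0.9948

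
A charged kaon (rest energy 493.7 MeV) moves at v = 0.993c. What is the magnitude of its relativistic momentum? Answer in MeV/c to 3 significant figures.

γ = 1/√(1 − 0.993²) = 8.4664
p = γβm₀c = 8.4664 × 0.993 × 493.7 MeV/c = 4150 MeV/c

p ≈ 4150 MeV/c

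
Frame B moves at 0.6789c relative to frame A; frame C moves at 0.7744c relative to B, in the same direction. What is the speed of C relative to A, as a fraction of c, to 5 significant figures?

Compose boost 2: (0.7744 + 0.6789)/(1 + 0.7744×0.6789) = 1.4533/1.525740 = 0.95252

u ≈ 0.95252c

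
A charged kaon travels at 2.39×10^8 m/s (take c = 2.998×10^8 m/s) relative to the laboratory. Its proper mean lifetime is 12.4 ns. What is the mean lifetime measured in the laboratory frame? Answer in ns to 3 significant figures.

β = v/c = 2.39×10^8 / 2.998×10^8 = 0.79720
γ = 1/√(1 − 0.79720²) = 1.6564
Time dilation: Δt = γτ₀ = 1.6564 × 12.4 ns = 20.5 ns

Δt ≈ 20.5 ns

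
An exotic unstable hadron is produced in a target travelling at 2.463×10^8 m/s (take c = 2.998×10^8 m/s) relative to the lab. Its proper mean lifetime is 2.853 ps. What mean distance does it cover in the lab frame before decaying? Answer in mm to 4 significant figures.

d ≈ 1.232 mm

β = v/c = 2.463×10^8 / 2.998×10^8 = 0.821548
γ = 1/√(1 − 0.821548²) = 1.75396
Dilated lifetime: Δt = γτ₀ = 1.75396 × 2.853 ps = 5.00404 ps
d = vΔt = 0.821548c × 5.00404 ps = 2.46300×10^8 m/s × 5.00404×10^-12 s = 1.232 mm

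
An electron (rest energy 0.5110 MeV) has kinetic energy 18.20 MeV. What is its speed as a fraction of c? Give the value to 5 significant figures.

β ≈ 0.99963

γ = 1 + K/(m₀c²) = 1 + 18.20/0.5110 = 36.61644
β = √(1 − 1/γ²) = 0.99963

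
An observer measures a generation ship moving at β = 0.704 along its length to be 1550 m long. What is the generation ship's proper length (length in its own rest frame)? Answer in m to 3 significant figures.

γ = 1/√(1 − 0.704²) = 1.4081
L₀ = γL = 1.4081 × 1550 = 2180 m

L₀ ≈ 2180 m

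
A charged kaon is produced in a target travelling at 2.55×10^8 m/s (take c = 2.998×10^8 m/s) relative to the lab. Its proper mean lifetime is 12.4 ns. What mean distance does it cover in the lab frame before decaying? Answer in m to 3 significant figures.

β = v/c = 2.55×10^8 / 2.998×10^8 = 0.85057
γ = 1/√(1 − 0.85057²) = 1.9016
Dilated lifetime: Δt = γτ₀ = 1.9016 × 12.4 ns = 23.580 ns
d = vΔt = 0.85057c × 23.580 ns = 2.5500×10^8 m/s × 2.3580×10^-8 s = 6.01 m

d ≈ 6.01 m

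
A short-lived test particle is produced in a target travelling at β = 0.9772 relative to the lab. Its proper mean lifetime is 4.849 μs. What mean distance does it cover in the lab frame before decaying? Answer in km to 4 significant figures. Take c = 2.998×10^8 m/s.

d ≈ 6.691 km

γ = 1/√(1 − 0.9772²) = 4.70985
Dilated lifetime: Δt = γτ₀ = 4.70985 × 4.849 μs = 22.8381 μs
d = vΔt = 0.9772c × 22.8381 μs = 2.92965×10^8 m/s × 2.28381×10^-5 s = 6.691 km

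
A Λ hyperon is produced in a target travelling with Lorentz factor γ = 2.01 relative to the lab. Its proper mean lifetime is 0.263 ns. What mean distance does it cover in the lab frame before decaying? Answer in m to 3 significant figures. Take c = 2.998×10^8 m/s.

d ≈ 0.137 m

β = √(1 − 1/γ²) = √(1 − 1/2.01²) = 0.86746
Dilated lifetime: Δt = γτ₀ = 2.01 × 0.263 ns = 0.52863 ns
d = vΔt = 0.86746c × 0.52863 ns = 2.6006×10^8 m/s × 5.2863×10^-10 s = 0.137 m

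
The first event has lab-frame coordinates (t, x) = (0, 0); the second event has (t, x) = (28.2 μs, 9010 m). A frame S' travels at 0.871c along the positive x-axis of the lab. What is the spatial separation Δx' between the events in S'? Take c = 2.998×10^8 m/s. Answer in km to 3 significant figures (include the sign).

Δx' ≈ 3.35 km

γ = 1/√(1 − 0.871²) = 2.0355
Δx' = γ(Δx − vΔt) = 2.0355 × (9010 m − 0.871×(2.998×10^8 m/s)×28.2×10^-6 s)
= 2.0355 × (1646.3 m) = 3.35 km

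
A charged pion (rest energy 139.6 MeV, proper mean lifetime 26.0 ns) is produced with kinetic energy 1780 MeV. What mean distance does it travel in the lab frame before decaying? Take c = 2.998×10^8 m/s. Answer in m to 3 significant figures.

γ = 1 + K/(m₀c²) = 1 + 1780/139.6 = 13.751
β = √(1 − 1/γ²) = 0.99735
Dilated lifetime: γτ₀ = 13.751 × 26.0 ns = 357.52 ns
d = βc·γτ₀ = 0.99735 × (2.998×10^8 m/s) × 3.5752×10^-7 s = 107 m

d ≈ 107 m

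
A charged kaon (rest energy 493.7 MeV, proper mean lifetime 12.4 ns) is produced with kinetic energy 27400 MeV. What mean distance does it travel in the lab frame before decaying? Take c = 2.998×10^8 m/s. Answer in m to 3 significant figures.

d ≈ 210 m

γ = 1 + K/(m₀c²) = 1 + 27400/493.7 = 56.499
β = √(1 − 1/γ²) = 0.99984
Dilated lifetime: γτ₀ = 56.499 × 12.4 ns = 700.59 ns
d = βc·γτ₀ = 0.99984 × (2.998×10^8 m/s) × 7.0059×10^-7 s = 210 m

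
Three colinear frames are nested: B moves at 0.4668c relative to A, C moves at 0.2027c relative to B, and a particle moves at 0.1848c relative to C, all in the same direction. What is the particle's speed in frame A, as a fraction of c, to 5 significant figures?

u ≈ 0.71555c

Compose boost 2: (0.2027 + 0.4668)/(1 + 0.2027×0.4668) = 0.66950/1.094620 = 0.6116276
Compose boost 3: (0.1848 + 0.6116276)/(1 + 0.1848×0.6116276) = 0.7964276/1.113029 = 0.71555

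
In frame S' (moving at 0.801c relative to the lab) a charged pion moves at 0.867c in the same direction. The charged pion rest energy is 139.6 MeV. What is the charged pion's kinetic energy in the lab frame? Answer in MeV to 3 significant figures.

u_lab = (0.867 + 0.801)/(1 + 0.867×0.801) = 0.984380
γ = 1/√(1 − 0.984380²) = 5.6800
K = (γ − 1)m₀c² = (5.6800 − 1) × 139.6 = 4.6800 × 139.6 = 653 MeV

K ≈ 653 MeV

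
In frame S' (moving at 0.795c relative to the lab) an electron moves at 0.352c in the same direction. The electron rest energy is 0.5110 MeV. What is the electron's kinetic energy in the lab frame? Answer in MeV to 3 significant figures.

u_lab = (0.352 + 0.795)/(1 + 0.352×0.795) = 0.896206
γ = 1/√(1 − 0.896206²) = 2.2541
K = (γ − 1)m₀c² = (2.2541 − 1) × 0.5110 = 1.2541 × 0.5110 = 0.641 MeV

K ≈ 0.641 MeV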